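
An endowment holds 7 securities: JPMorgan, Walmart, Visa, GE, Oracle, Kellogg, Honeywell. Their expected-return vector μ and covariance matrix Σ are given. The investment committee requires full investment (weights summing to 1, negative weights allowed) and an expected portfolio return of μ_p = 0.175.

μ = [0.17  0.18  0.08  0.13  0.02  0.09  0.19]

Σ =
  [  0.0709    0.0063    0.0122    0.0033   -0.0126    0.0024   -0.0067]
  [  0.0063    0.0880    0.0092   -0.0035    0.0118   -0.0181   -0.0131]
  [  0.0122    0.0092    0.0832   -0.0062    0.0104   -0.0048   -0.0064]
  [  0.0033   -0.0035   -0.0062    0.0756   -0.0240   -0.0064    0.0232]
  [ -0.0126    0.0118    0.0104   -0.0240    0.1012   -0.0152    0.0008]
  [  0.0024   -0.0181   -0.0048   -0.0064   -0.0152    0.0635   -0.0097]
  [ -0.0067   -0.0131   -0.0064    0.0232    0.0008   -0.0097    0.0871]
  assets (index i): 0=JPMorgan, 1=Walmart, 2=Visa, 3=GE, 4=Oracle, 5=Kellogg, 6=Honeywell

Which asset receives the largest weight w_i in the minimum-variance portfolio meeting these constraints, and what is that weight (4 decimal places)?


g=Σ⁻¹μ = [2.2736  2.7686  0.7070  1.4849  0.8586  2.9492  2.7497]
h=Σ⁻¹𝟙 = [13.5120  15.6754  10.2079  17.7597  17.0660  28.4773  13.9123]
a=μᵀg=1.939499  b=𝟙ᵀg=13.791607  c=𝟙ᵀh=116.610516  D=ac−b²=35.957494
λ₁=(c·0.175−b)/D = (116.610516·0.175−13.791607)/35.957494 = 0.183974
λ₂=(a−b·0.175)/D = (1.939499−13.791607·0.175)/35.957494 = -0.013183
w* = 0.183974·g + -0.013183·h:
  w_0 = 0.183974·2.2736 + -0.013183·13.5120 = 0.2401  (JPMorgan)
  w_1 = 0.183974·2.7686 + -0.013183·15.6754 = 0.3027  (Walmart)
  w_2 = 0.183974·0.7070 + -0.013183·10.2079 = -0.0045  (Visa)
  w_3 = 0.183974·1.4849 + -0.013183·17.7597 = 0.0391  (GE)
  w_4 = 0.183974·0.8586 + -0.013183·17.0660 = -0.0670  (Oracle)
  w_5 = 0.183974·2.9492 + -0.013183·28.4773 = 0.1672  (Kellogg)
  w_6 = 0.183974·2.7497 + -0.013183·13.9123 = 0.3225  (Honeywell)
Σw_i=1.0000  μᵀw=0.1750
σ²=wᵀΣw=λ₁·μ_p+λ₂ = 0.183974·0.175 + -0.013183 = 0.019012 ≈ 0.0190

Honeywell (0.3225)


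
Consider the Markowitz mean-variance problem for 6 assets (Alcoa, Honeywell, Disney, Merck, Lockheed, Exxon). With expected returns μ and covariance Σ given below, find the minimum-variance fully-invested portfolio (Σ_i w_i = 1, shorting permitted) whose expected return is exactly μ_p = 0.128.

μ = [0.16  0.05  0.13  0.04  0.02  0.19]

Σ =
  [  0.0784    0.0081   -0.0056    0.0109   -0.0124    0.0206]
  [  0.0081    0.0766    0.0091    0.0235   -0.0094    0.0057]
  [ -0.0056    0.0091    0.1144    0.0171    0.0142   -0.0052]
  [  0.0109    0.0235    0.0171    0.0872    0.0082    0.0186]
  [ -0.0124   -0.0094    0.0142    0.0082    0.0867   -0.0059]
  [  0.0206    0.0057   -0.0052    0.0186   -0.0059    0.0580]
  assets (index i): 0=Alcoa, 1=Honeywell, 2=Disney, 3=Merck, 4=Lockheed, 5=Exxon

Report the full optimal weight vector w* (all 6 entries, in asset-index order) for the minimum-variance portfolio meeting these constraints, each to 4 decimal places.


u=Σ⁻¹μ = [1.4689  0.4233  1.3740  -0.8347  0.5556  3.1599]
v=Σ⁻¹𝟙 = [10.4049  11.3437  7.0443  1.4296  13.9171  14.0198]
a=μᵀu=1.012920  b=𝟙ᵀu=6.147034  c=𝟙ᵀv=58.159571  D=ac−b²=21.124966
λ₁=(c·0.128−b)/D = (58.159571·0.128−6.147034)/21.124966 = 0.061415
λ₂=(a−b·0.128)/D = (1.012920−6.147034·0.128)/21.124966 = 0.010703
w* = 0.061415·u + 0.010703·v:
  w_0 = 0.061415·1.4689 + 0.010703·10.4049 = 0.2016  (Alcoa)
  w_1 = 0.061415·0.4233 + 0.010703·11.3437 = 0.1474  (Honeywell)
  w_2 = 0.061415·1.3740 + 0.010703·7.0443 = 0.1598  (Disney)
  w_3 = 0.061415·-0.8347 + 0.010703·1.4296 = -0.0360  (Merck)
  w_4 = 0.061415·0.5556 + 0.010703·13.9171 = 0.1831  (Lockheed)
  w_5 = 0.061415·3.1599 + 0.010703·14.0198 = 0.3441  (Exxon)
Σw_i=1.0000  μᵀw=0.1280
σ²=wᵀΣw=λ₁·μ_p+λ₂ = 0.061415·0.128 + 0.010703 = 0.018564 ≈ 0.0186

0.2016  0.1474  0.1598  -0.0360  0.1831  0.3441


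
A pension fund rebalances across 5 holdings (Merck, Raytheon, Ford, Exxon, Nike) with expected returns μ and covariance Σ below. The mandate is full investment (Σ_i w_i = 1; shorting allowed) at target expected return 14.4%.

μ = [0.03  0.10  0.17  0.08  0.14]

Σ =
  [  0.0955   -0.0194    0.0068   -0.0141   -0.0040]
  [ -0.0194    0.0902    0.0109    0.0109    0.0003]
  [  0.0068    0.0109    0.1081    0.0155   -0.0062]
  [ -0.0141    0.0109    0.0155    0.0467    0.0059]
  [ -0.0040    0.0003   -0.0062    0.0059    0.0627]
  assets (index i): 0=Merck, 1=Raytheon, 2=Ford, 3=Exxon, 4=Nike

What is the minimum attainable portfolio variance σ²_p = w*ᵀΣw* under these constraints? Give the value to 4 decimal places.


x=Σ⁻¹μ = [0.6374  0.9540  1.4390  0.9114  2.3255]
y=Σ⁻¹𝟙 = [16.0247  11.4558  5.1242  19.9125  15.5494]
a=μᵀx=0.757637  b=𝟙ᵀx=6.267356  c=𝟙ᵀy=68.066672  D=ac−b²=12.290067
λ₁=(c·0.144−b)/D = (68.066672·0.144−6.267356)/12.290067 = 0.287569
λ₂=(a−b·0.144)/D = (0.757637−6.267356·0.144)/12.290067 = -0.011787
w* = 0.287569·x + -0.011787·y:
  w_0 = 0.287569·0.6374 + -0.011787·16.0247 = -0.0056  (Merck)
  w_1 = 0.287569·0.9540 + -0.011787·11.4558 = 0.1393  (Raytheon)
  w_2 = 0.287569·1.4390 + -0.011787·5.1242 = 0.3534  (Ford)
  w_3 = 0.287569·0.9114 + -0.011787·19.9125 = 0.0274  (Exxon)
  w_4 = 0.287569·2.3255 + -0.011787·15.5494 = 0.4855  (Nike)
Σw_i=1.0000  μᵀw=0.1440
σ²=wᵀΣw=λ₁·μ_p+λ₂ = 0.287569·0.144 + -0.011787 = 0.029623 ≈ 0.0296

0.0296


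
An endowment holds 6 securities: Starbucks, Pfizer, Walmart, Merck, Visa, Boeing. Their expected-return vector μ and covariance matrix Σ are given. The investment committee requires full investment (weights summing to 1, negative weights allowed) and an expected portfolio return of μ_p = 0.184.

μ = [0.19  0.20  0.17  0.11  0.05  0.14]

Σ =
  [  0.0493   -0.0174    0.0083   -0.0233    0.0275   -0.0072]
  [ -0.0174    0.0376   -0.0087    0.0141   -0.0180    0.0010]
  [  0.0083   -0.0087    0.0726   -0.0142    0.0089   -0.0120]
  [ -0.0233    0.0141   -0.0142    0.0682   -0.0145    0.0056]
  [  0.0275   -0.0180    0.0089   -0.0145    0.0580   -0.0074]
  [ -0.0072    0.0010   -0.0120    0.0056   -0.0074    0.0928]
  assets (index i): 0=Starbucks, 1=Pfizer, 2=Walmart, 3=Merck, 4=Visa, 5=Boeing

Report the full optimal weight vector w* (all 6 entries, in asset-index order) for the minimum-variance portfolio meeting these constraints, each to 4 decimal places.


g=Σ⁻¹μ = [7.9903  8.7353  3.4290  3.1322  0.3368  2.3157]
h=Σ⁻¹𝟙 = [36.6437  48.1817  20.3122  24.3621  19.8143  15.8362]
a=μᵀg=4.533732  b=𝟙ᵀg=25.939331  c=𝟙ᵀh=165.150170  D=ac−b²=75.897700
λ₁=(c·0.184−b)/D = (165.150170·0.184−25.939331)/75.897700 = 0.058609
λ₂=(a−b·0.184)/D = (4.533732−25.939331·0.184)/75.897700 = -0.003150
w* = 0.058609·g + -0.003150·h:
  w_0 = 0.058609·7.9903 + -0.003150·36.6437 = 0.3529  (Starbucks)
  w_1 = 0.058609·8.7353 + -0.003150·48.1817 = 0.3602  (Pfizer)
  w_2 = 0.058609·3.4290 + -0.003150·20.3122 = 0.1370  (Walmart)
  w_3 = 0.058609·3.1322 + -0.003150·24.3621 = 0.1068  (Merck)
  w_4 = 0.058609·0.3368 + -0.003150·19.8143 = -0.0427  (Visa)
  w_5 = 0.058609·2.3157 + -0.003150·15.8362 = 0.0858  (Boeing)
Σw_i=1.0000  μᵀw=0.1840
σ²=wᵀΣw=λ₁·μ_p+λ₂ = 0.058609·0.184 + -0.003150 = 0.007634 ≈ 0.0076

0.3529  0.3602  0.1370  0.1068  -0.0427  0.0858


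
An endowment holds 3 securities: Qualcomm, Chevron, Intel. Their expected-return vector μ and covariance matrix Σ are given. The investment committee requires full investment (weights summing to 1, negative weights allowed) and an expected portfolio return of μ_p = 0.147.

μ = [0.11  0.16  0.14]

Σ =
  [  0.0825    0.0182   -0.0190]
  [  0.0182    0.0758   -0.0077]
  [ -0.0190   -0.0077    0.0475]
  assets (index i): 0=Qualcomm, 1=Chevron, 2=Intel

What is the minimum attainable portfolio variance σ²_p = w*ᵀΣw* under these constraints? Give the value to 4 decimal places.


x=Σ⁻¹μ = [1.7951  2.0865  4.0036]
y=Σ⁻¹𝟙 = [16.2085  12.3006  29.5300]
a=μᵀx=1.091810  b=𝟙ᵀx=7.885233  c=𝟙ᵀy=58.039108  D=ac−b²=1.190790
λ₁=(c·0.147−b)/D = (58.039108·0.147−7.885233)/1.190790 = 0.542930
λ₂=(a−b·0.147)/D = (1.091810−7.885233·0.147)/1.190790 = -0.056533
w* = 0.542930·x + -0.056533·y:
  w_0 = 0.542930·1.7951 + -0.056533·16.2085 = 0.0583  (Qualcomm)
  w_1 = 0.542930·2.0865 + -0.056533·12.3006 = 0.4374  (Chevron)
  w_2 = 0.542930·4.0036 + -0.056533·29.5300 = 0.5043  (Intel)
Σw_i=1.0000  μᵀw=0.1470
σ²=wᵀΣw=λ₁·μ_p+λ₂ = 0.542930·0.147 + -0.056533 = 0.023278 ≈ 0.0233

0.0233


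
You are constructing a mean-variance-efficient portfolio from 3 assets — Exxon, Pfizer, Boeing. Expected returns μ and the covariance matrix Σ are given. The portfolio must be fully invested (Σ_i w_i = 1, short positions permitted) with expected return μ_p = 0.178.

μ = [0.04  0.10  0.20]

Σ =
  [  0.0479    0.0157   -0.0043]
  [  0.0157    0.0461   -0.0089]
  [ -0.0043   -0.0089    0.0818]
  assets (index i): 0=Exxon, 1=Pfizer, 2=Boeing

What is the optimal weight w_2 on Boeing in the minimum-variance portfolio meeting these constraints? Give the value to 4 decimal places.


0.6574

p=Σ⁻¹μ = [0.2214  2.6232  2.7420]
q=Σ⁻¹𝟙 = [15.9486  19.1854  15.1507]
a=μᵀp=0.819580  b=𝟙ᵀp=5.586632  c=𝟙ᵀq=50.284740  D=ac−b²=10.001898
λ₁=(c·0.178−b)/D = (50.284740·0.178−5.586632)/10.001898 = 0.336341
λ₂=(a−b·0.178)/D = (0.819580−5.586632·0.178)/10.001898 = -0.017481
w* = 0.336341·p + -0.017481·q:
  w_0 = 0.336341·0.2214 + -0.017481·15.9486 = -0.2043  (Exxon)
  w_1 = 0.336341·2.6232 + -0.017481·19.1854 = 0.5469  (Pfizer)
  w_2 = 0.336341·2.7420 + -0.017481·15.1507 = 0.6574  (Boeing)
Σw_i=1.0000  μᵀw=0.1780
σ²=wᵀΣw=λ₁·μ_p+λ₂ = 0.336341·0.178 + -0.017481 = 0.042388 ≈ 0.0424


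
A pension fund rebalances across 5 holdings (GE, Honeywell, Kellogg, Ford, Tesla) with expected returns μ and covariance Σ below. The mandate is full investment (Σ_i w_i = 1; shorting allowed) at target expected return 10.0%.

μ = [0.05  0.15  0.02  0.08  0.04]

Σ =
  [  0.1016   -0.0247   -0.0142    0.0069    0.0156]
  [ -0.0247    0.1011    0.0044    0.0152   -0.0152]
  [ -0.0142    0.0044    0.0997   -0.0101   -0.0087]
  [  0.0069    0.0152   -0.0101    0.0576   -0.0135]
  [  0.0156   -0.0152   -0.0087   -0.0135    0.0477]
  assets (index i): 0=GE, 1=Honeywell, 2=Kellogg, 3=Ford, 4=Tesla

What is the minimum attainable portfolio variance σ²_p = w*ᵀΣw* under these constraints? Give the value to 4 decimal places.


g=Σ⁻¹μ = [0.6217  1.6573  0.4951  1.3471  1.6349]
h=Σ⁻¹𝟙 = [8.6917  12.5900  15.8151  23.1713  31.5762]
a=μᵀg=0.462746  b=𝟙ᵀg=5.756147  c=𝟙ᵀh=91.844388  D=ac−b²=9.367416
λ₁=(c·0.100−b)/D = (91.844388·0.100−5.756147)/9.367416 = 0.365981
λ₂=(a−b·0.100)/D = (0.462746−5.756147·0.100)/9.367416 = -0.012049
w* = 0.365981·g + -0.012049·h:
  w_0 = 0.365981·0.6217 + -0.012049·8.6917 = 0.1228  (GE)
  w_1 = 0.365981·1.6573 + -0.012049·12.5900 = 0.4548  (Honeywell)
  w_2 = 0.365981·0.4951 + -0.012049·15.8151 = -0.0093  (Kellogg)
  w_3 = 0.365981·1.3471 + -0.012049·23.1713 = 0.2138  (Ford)
  w_4 = 0.365981·1.6349 + -0.012049·31.5762 = 0.2179  (Tesla)
Σw_i=1.0000  μᵀw=0.1000
σ²=wᵀΣw=λ₁·μ_p+λ₂ = 0.365981·0.100 + -0.012049 = 0.024549 ≈ 0.0245

0.0245


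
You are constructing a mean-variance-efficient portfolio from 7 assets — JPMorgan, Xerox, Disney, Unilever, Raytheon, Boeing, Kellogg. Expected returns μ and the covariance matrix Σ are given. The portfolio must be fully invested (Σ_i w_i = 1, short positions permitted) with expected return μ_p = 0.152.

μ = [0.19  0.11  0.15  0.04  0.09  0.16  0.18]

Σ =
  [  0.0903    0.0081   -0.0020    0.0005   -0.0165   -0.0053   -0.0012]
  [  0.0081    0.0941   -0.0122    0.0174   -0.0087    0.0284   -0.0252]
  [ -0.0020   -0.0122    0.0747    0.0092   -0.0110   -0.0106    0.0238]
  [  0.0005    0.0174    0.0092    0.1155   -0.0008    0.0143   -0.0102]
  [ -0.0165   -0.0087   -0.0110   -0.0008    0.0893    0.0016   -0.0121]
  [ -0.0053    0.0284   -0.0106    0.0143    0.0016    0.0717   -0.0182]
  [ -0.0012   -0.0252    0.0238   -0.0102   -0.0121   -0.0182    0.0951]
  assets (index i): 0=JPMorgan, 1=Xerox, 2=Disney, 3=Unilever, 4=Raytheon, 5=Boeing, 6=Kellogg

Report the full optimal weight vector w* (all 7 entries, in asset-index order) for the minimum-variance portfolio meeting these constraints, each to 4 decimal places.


p=Σ⁻¹μ = [2.6417  1.2666  2.2326  -0.1526  2.1822  2.8751  2.5145]
q=Σ⁻¹𝟙 = [14.8711  11.7361  14.8954  5.3005  18.8619  15.1722  15.9570]
a=μᵀp=2.079068  b=𝟙ᵀp=13.560197  c=𝟙ᵀq=96.794237  D=ac−b²=17.362894
λ₁=(c·0.152−b)/D = (96.794237·0.152−13.560197)/17.362894 = 0.066379
λ₂=(a−b·0.152)/D = (2.079068−13.560197·0.152)/17.362894 = 0.001032
w* = 0.066379·p + 0.001032·q:
  w_0 = 0.066379·2.6417 + 0.001032·14.8711 = 0.1907  (JPMorgan)
  w_1 = 0.066379·1.2666 + 0.001032·11.7361 = 0.0962  (Xerox)
  w_2 = 0.066379·2.2326 + 0.001032·14.8954 = 0.1636  (Disney)
  w_3 = 0.066379·-0.1526 + 0.001032·5.3005 = -0.0047  (Unilever)
  w_4 = 0.066379·2.1822 + 0.001032·18.8619 = 0.1643  (Raytheon)
  w_5 = 0.066379·2.8751 + 0.001032·15.1722 = 0.2065  (Boeing)
  w_6 = 0.066379·2.5145 + 0.001032·15.9570 = 0.1834  (Kellogg)
Σw_i=1.0000  μᵀw=0.1520
σ²=wᵀΣw=λ₁·μ_p+λ₂ = 0.066379·0.152 + 0.001032 = 0.011122 ≈ 0.0111

0.1907  0.0962  0.1636  -0.0047  0.1643  0.2065  0.1834


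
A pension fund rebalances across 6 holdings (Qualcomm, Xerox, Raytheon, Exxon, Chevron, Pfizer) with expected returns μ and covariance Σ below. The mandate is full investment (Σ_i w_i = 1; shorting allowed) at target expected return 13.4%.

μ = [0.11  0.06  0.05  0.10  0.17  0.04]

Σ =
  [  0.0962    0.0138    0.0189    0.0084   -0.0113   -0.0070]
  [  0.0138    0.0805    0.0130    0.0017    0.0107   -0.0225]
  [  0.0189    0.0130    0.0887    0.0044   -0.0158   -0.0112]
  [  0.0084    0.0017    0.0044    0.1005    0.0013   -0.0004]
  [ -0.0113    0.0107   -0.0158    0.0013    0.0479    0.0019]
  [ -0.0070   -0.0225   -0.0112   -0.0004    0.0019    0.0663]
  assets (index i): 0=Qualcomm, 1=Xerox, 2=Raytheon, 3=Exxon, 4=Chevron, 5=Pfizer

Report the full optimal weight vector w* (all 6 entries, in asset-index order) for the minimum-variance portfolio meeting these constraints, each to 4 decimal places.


0.1894  -0.0378  0.1217  0.0953  0.5735  0.0578

x=Σ⁻¹μ = [1.4180  -0.0170  1.0742  0.7788  4.1883  0.8134]
y=Σ⁻¹𝟙 = [9.7287  11.1004  14.2343  8.0978  24.3096  21.6340]
a=μᵀx=1.031098  b=𝟙ᵀx=8.255672  c=𝟙ᵀy=89.104875  D=ac−b²=23.719694
λ₁=(c·0.134−b)/D = (89.104875·0.134−8.255672)/23.719694 = 0.155330
λ₂=(a−b·0.134)/D = (1.031098−8.255672·0.134)/23.719694 = -0.003169
w* = 0.155330·x + -0.003169·y:
  w_0 = 0.155330·1.4180 + -0.003169·9.7287 = 0.1894  (Qualcomm)
  w_1 = 0.155330·-0.0170 + -0.003169·11.1004 = -0.0378  (Xerox)
  w_2 = 0.155330·1.0742 + -0.003169·14.2343 = 0.1217  (Raytheon)
  w_3 = 0.155330·0.7788 + -0.003169·8.0978 = 0.0953  (Exxon)
  w_4 = 0.155330·4.1883 + -0.003169·24.3096 = 0.5735  (Chevron)
  w_5 = 0.155330·0.8134 + -0.003169·21.6340 = 0.0578  (Pfizer)
Σw_i=1.0000  μᵀw=0.1340
σ²=wᵀΣw=λ₁·μ_p+λ₂ = 0.155330·0.134 + -0.003169 = 0.017645 ≈ 0.0176


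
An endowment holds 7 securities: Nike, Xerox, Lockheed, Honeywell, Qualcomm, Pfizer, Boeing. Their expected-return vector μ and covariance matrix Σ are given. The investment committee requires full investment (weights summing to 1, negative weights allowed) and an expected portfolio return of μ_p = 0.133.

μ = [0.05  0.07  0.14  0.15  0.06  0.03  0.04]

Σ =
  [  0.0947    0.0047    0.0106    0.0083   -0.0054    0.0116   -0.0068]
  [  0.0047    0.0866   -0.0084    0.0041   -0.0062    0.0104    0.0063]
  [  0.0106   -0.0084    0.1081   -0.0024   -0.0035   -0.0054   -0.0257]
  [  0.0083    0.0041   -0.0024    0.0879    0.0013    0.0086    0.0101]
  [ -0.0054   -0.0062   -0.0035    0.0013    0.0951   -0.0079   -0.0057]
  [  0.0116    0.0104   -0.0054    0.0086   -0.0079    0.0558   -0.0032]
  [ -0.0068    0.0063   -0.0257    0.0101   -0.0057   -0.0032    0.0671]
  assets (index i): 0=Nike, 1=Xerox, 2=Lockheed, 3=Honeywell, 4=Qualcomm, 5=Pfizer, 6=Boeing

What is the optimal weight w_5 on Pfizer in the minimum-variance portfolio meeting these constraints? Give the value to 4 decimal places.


-0.0968

p=Σ⁻¹μ = [0.2367  0.8161  1.6669  1.5157  0.8377  0.4426  1.0460]
q=Σ⁻¹𝟙 = [7.9399  9.6229  16.0381  6.0355  14.9673  18.4906  22.1918]
a=μᵀp=0.635058  b=𝟙ᵀp=6.561693  c=𝟙ᵀq=95.286206  D=ac−b²=17.456495
λ₁=(c·0.133−b)/D = (95.286206·0.133−6.561693)/17.456495 = 0.350092
λ₂=(a−b·0.133)/D = (0.635058−6.561693·0.133)/17.456495 = -0.013614
w* = 0.350092·p + -0.013614·q:
  w_0 = 0.350092·0.2367 + -0.013614·7.9399 = -0.0252  (Nike)
  w_1 = 0.350092·0.8161 + -0.013614·9.6229 = 0.1547  (Xerox)
  w_2 = 0.350092·1.6669 + -0.013614·16.0381 = 0.3652  (Lockheed)
  w_3 = 0.350092·1.5157 + -0.013614·6.0355 = 0.4485  (Honeywell)
  w_4 = 0.350092·0.8377 + -0.013614·14.9673 = 0.0895  (Qualcomm)
  w_5 = 0.350092·0.4426 + -0.013614·18.4906 = -0.0968  (Pfizer)
  w_6 = 0.350092·1.0460 + -0.013614·22.1918 = 0.0641  (Boeing)
Σw_i=1.0000  μᵀw=0.1330
σ²=wᵀΣw=λ₁·μ_p+λ₂ = 0.350092·0.133 + -0.013614 = 0.032949 ≈ 0.0329


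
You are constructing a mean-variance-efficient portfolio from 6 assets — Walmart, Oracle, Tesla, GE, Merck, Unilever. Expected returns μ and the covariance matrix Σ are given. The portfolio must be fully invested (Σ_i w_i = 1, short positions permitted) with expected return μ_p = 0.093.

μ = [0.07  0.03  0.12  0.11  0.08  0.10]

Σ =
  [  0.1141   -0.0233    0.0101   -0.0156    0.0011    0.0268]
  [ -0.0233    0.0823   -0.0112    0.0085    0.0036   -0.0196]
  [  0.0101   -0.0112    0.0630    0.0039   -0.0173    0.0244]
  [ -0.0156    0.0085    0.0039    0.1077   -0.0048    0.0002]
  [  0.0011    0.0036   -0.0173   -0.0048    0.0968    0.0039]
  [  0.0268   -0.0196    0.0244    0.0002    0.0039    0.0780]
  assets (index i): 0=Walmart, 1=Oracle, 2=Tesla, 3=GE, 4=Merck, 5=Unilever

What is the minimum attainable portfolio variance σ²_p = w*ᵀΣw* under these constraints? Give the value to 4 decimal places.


x=Σ⁻¹μ = [0.5871  0.7852  1.9766  1.0239  1.1705  0.5982]
y=Σ⁻¹𝟙 = [10.1873  17.7048  17.3572  9.2915  12.8099  7.6751]
a=μᵀx=0.567932  b=𝟙ᵀx=6.141493  c=𝟙ᵀy=75.025896  D=ac−b²=4.891658
λ₁=(c·0.093−b)/D = (75.025896·0.093−6.141493)/4.891658 = 0.170886
λ₂=(a−b·0.093)/D = (0.567932−6.141493·0.093)/4.891658 = -0.000660
w* = 0.170886·x + -0.000660·y:
  w_0 = 0.170886·0.5871 + -0.000660·10.1873 = 0.0936  (Walmart)
  w_1 = 0.170886·0.7852 + -0.000660·17.7048 = 0.1225  (Oracle)
  w_2 = 0.170886·1.9766 + -0.000660·17.3572 = 0.3263  (Tesla)
  w_3 = 0.170886·1.0239 + -0.000660·9.2915 = 0.1688  (GE)
  w_4 = 0.170886·1.1705 + -0.000660·12.8099 = 0.1916  (Merck)
  w_5 = 0.170886·0.5982 + -0.000660·7.6751 = 0.0972  (Unilever)
Σw_i=1.0000  μᵀw=0.0930
σ²=wᵀΣw=λ₁·μ_p+λ₂ = 0.170886·0.093 + -0.000660 = 0.015233 ≈ 0.0152

0.0152


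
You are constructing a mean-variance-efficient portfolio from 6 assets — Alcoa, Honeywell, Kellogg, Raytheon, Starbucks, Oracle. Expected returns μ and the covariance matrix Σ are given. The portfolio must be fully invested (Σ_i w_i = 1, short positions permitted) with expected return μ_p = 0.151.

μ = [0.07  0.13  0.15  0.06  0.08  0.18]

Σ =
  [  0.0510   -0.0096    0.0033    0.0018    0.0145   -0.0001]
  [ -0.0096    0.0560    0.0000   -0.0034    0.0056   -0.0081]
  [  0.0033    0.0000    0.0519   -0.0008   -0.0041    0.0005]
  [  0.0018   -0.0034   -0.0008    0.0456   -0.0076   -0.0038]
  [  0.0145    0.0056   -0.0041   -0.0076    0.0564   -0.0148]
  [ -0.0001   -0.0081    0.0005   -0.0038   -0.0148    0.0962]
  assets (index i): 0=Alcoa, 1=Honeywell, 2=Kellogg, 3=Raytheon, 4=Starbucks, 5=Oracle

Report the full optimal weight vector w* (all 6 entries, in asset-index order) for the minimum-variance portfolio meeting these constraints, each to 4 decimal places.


-0.0322  0.2713  0.3676  -0.0199  0.1033  0.3098

x=Σ⁻¹μ = [1.0615  2.7870  2.9902  2.0775  2.0179  2.4838]
y=Σ⁻¹𝟙 = [15.5720  22.5266  20.2215  28.2492  21.1144  16.5671]
a=μᵀx=1.618315  b=𝟙ᵀx=13.417906  c=𝟙ᵀy=124.250816  D=ac−b²=21.036811
λ₁=(c·0.151−b)/D = (124.250816·0.151−13.417906)/21.036811 = 0.254029
λ₂=(a−b·0.151)/D = (1.618315−13.417906·0.151)/21.036811 = -0.019385
w* = 0.254029·x + -0.019385·y:
  w_0 = 0.254029·1.0615 + -0.019385·15.5720 = -0.0322  (Alcoa)
  w_1 = 0.254029·2.7870 + -0.019385·22.5266 = 0.2713  (Honeywell)
  w_2 = 0.254029·2.9902 + -0.019385·20.2215 = 0.3676  (Kellogg)
  w_3 = 0.254029·2.0775 + -0.019385·28.2492 = -0.0199  (Raytheon)
  w_4 = 0.254029·2.0179 + -0.019385·21.1144 = 0.1033  (Starbucks)
  w_5 = 0.254029·2.4838 + -0.019385·16.5671 = 0.3098  (Oracle)
Σw_i=1.0000  μᵀw=0.1510
σ²=wᵀΣw=λ₁·μ_p+λ₂ = 0.254029·0.151 + -0.019385 = 0.018974 ≈ 0.0190


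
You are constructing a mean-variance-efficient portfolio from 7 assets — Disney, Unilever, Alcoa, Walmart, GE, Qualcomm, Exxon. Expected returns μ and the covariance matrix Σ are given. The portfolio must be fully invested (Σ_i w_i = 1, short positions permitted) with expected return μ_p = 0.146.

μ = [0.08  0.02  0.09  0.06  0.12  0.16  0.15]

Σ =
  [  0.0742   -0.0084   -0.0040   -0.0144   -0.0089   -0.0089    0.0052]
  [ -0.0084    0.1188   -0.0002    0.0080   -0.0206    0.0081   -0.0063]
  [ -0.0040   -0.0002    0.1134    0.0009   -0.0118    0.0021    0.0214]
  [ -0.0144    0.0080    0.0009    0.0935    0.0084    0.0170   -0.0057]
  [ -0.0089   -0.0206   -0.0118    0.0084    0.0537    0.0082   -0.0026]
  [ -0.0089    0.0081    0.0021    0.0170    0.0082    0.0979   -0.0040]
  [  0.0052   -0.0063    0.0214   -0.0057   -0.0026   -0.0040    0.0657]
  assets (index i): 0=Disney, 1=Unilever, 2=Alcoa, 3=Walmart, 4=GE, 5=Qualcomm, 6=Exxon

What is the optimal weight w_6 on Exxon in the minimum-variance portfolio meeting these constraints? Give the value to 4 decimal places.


0.3855

p=Σ⁻¹μ = [1.6382  0.7508  0.6858  0.4411  2.7567  1.4905  2.2402]
q=Σ⁻¹𝟙 = [20.6810  14.3099  9.5623  9.6145  27.7105  7.2958  14.2163]
a=μᵀp=1.139561  b=𝟙ᵀp=10.003206  c=𝟙ᵀq=103.390495  D=ac−b²=17.755636
λ₁=(c·0.146−b)/D = (103.390495·0.146−10.003206)/17.755636 = 0.286771
λ₂=(a−b·0.146)/D = (1.139561−10.003206·0.146)/17.755636 = -0.018074
w* = 0.286771·p + -0.018074·q:
  w_0 = 0.286771·1.6382 + -0.018074·20.6810 = 0.0960  (Disney)
  w_1 = 0.286771·0.7508 + -0.018074·14.3099 = -0.0433  (Unilever)
  w_2 = 0.286771·0.6858 + -0.018074·9.5623 = 0.0238  (Alcoa)
  w_3 = 0.286771·0.4411 + -0.018074·9.6145 = -0.0473  (Walmart)
  w_4 = 0.286771·2.7567 + -0.018074·27.7105 = 0.2897  (GE)
  w_5 = 0.286771·1.4905 + -0.018074·7.2958 = 0.2956  (Qualcomm)
  w_6 = 0.286771·2.2402 + -0.018074·14.2163 = 0.3855  (Exxon)
Σw_i=1.0000  μᵀw=0.1460
σ²=wᵀΣw=λ₁·μ_p+λ₂ = 0.286771·0.146 + -0.018074 = 0.023795 ≈ 0.0238


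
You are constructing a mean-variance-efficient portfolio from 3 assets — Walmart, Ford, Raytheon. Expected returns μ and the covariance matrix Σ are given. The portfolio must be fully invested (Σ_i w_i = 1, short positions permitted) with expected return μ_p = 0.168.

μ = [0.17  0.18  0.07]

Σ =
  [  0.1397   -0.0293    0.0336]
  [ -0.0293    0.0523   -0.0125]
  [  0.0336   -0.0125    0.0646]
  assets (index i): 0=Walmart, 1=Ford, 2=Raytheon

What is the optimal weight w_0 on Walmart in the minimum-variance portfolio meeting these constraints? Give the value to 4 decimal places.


g=Σ⁻¹μ = [1.9861  4.7879  0.9770]
h=Σ⁻¹𝟙 = [9.1712  28.1185  16.1506]
a=μᵀg=1.267841  b=𝟙ᵀg=7.750972  c=𝟙ᵀh=53.440290  D=ac−b²=7.676248
λ₁=(c·0.168−b)/D = (53.440290·0.168−7.750972)/7.676248 = 0.159843
λ₂=(a−b·0.168)/D = (1.267841−7.750972·0.168)/7.676248 = -0.004471
w* = 0.159843·g + -0.004471·h:
  w_0 = 0.159843·1.9861 + -0.004471·9.1712 = 0.2765  (Walmart)
  w_1 = 0.159843·4.7879 + -0.004471·28.1185 = 0.6396  (Ford)
  w_2 = 0.159843·0.9770 + -0.004471·16.1506 = 0.0840  (Raytheon)
Σw_i=1.0000  μᵀw=0.1680
σ²=wᵀΣw=λ₁·μ_p+λ₂ = 0.159843·0.168 + -0.004471 = 0.022382 ≈ 0.0224

0.2765


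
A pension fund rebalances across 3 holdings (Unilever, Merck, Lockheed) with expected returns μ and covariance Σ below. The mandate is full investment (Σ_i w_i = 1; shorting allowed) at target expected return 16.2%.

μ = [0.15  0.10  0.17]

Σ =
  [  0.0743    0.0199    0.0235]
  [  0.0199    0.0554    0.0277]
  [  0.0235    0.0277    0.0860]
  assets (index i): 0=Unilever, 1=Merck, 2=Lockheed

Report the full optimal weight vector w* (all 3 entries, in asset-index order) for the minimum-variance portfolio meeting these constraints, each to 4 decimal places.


g=Σ⁻¹μ = [1.4169  0.5975  1.3971]
h=Σ⁻¹𝟙 = [8.4649  12.3398  5.3403]
a=μᵀg=0.509799  b=𝟙ᵀg=3.411558  c=𝟙ᵀh=26.144938  D=ac−b²=1.689929
λ₁=(c·0.162−b)/D = (26.144938·0.162−3.411558)/1.689929 = 0.487548
λ₂=(a−b·0.162)/D = (0.509799−3.411558·0.162)/1.689929 = -0.025370
w* = 0.487548·g + -0.025370·h:
  w_0 = 0.487548·1.4169 + -0.025370·8.4649 = 0.4761  (Unilever)
  w_1 = 0.487548·0.5975 + -0.025370·12.3398 = -0.0217  (Merck)
  w_2 = 0.487548·1.3971 + -0.025370·5.3403 = 0.5457  (Lockheed)
Σw_i=1.0000  μᵀw=0.1620
σ²=wᵀΣw=λ₁·μ_p+λ₂ = 0.487548·0.162 + -0.025370 = 0.053613 ≈ 0.0536

0.4761  -0.0217  0.5457


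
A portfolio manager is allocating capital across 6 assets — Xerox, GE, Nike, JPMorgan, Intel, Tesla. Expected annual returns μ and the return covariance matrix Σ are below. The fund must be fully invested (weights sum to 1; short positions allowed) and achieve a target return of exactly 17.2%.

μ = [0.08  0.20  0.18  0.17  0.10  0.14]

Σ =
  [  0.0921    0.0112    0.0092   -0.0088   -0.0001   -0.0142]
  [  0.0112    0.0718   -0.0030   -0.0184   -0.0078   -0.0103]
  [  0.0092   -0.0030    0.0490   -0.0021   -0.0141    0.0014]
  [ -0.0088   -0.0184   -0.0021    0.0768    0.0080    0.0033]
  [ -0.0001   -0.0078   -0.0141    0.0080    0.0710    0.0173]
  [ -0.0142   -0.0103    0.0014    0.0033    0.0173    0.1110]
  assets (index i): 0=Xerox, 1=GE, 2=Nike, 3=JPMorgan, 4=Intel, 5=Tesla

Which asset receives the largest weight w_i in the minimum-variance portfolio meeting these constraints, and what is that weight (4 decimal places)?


Nike (0.3126)

g=Σ⁻¹μ = [0.3984  4.1118  4.5589  3.0958  2.1216  1.2136]
h=Σ⁻¹𝟙 = [8.7324  21.2743  25.6052  17.6339  17.4529  8.5329]
a=μᵀg=2.583178  b=𝟙ᵀg=15.500056  c=𝟙ᵀh=99.231619  D=ac−b²=16.081160
λ₁=(c·0.172−b)/D = (99.231619·0.172−15.500056)/16.081160 = 0.097492
λ₂=(a−b·0.172)/D = (2.583178−15.500056·0.172)/16.081160 = -0.005151
w* = 0.097492·g + -0.005151·h:
  w_0 = 0.097492·0.3984 + -0.005151·8.7324 = -0.0061  (Xerox)
  w_1 = 0.097492·4.1118 + -0.005151·21.2743 = 0.2913  (GE)
  w_2 = 0.097492·4.5589 + -0.005151·25.6052 = 0.3126  (Nike)
  w_3 = 0.097492·3.0958 + -0.005151·17.6339 = 0.2110  (JPMorgan)
  w_4 = 0.097492·2.1216 + -0.005151·17.4529 = 0.1169  (Intel)
  w_5 = 0.097492·1.2136 + -0.005151·8.5329 = 0.0744  (Tesla)
Σw_i=1.0000  μᵀw=0.1720
σ²=wᵀΣw=λ₁·μ_p+λ₂ = 0.097492·0.172 + -0.005151 = 0.011618 ≈ 0.0116


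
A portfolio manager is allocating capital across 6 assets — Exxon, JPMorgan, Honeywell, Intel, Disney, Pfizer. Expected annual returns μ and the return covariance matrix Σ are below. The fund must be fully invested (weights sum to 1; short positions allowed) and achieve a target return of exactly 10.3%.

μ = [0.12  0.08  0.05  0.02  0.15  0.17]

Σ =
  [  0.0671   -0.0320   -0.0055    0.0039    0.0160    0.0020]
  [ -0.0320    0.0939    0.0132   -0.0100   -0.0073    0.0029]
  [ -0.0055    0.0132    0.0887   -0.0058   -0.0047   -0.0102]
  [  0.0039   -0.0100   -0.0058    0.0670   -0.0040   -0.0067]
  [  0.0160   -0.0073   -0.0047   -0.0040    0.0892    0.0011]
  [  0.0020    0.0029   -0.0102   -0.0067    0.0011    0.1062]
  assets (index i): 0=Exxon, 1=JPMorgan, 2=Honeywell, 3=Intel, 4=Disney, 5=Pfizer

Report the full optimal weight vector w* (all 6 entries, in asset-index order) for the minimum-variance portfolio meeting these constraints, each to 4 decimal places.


0.2450  0.1961  0.1115  0.1383  0.1485  0.1605

x=Σ⁻¹μ = [2.1868  1.6318  0.7688  0.7314  1.4762  1.6197]
y=Σ⁻¹𝟙 = [20.8434  18.4691  12.8795  19.2907  10.3932  10.8657]
a=μᵀx=0.942807  b=𝟙ᵀx=8.414672  c=𝟙ᵀy=92.741551  D=ac−b²=16.630665
λ₁=(c·0.103−b)/D = (92.741551·0.103−8.414672)/16.630665 = 0.068410
λ₂=(a−b·0.103)/D = (0.942807−8.414672·0.103)/16.630665 = 0.004576
w* = 0.068410·x + 0.004576·y:
  w_0 = 0.068410·2.1868 + 0.004576·20.8434 = 0.2450  (Exxon)
  w_1 = 0.068410·1.6318 + 0.004576·18.4691 = 0.1961  (JPMorgan)
  w_2 = 0.068410·0.7688 + 0.004576·12.8795 = 0.1115  (Honeywell)
  w_3 = 0.068410·0.7314 + 0.004576·19.2907 = 0.1383  (Intel)
  w_4 = 0.068410·1.4762 + 0.004576·10.3932 = 0.1485  (Disney)
  w_5 = 0.068410·1.6197 + 0.004576·10.8657 = 0.1605  (Pfizer)
Σw_i=1.0000  μᵀw=0.1030
σ²=wᵀΣw=λ₁·μ_p+λ₂ = 0.068410·0.103 + 0.004576 = 0.011622 ≈ 0.0116


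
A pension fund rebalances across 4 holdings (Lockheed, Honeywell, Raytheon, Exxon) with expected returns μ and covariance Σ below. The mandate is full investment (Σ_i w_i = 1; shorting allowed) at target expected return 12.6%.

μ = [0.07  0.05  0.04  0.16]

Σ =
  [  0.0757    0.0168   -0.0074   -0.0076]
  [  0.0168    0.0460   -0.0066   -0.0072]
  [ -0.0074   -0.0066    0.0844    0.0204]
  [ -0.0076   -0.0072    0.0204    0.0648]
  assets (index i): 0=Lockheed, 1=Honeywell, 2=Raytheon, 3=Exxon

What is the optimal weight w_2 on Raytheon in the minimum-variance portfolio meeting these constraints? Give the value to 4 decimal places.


x=Σ⁻¹μ = [0.9369  1.1680  -0.0079  2.7113]
y=Σ⁻¹𝟙 = [11.0194  21.7182  10.7015  15.7687]
a=μᵀx=0.557475  b=𝟙ᵀx=4.808310  c=𝟙ᵀy=59.207710  D=ac−b²=9.886990
λ₁=(c·0.126−b)/D = (59.207710·0.126−4.808310)/9.886990 = 0.268217
λ₂=(a−b·0.126)/D = (0.557475−4.808310·0.126)/9.886990 = -0.004892
w* = 0.268217·x + -0.004892·y:
  w_0 = 0.268217·0.9369 + -0.004892·11.0194 = 0.1974  (Lockheed)
  w_1 = 0.268217·1.1680 + -0.004892·21.7182 = 0.2070  (Honeywell)
  w_2 = 0.268217·-0.0079 + -0.004892·10.7015 = -0.0545  (Raytheon)
  w_3 = 0.268217·2.7113 + -0.004892·15.7687 = 0.6501  (Exxon)
Σw_i=1.0000  μᵀw=0.1260
σ²=wᵀΣw=λ₁·μ_p+λ₂ = 0.268217·0.126 + -0.004892 = 0.028903 ≈ 0.0289

-0.0545


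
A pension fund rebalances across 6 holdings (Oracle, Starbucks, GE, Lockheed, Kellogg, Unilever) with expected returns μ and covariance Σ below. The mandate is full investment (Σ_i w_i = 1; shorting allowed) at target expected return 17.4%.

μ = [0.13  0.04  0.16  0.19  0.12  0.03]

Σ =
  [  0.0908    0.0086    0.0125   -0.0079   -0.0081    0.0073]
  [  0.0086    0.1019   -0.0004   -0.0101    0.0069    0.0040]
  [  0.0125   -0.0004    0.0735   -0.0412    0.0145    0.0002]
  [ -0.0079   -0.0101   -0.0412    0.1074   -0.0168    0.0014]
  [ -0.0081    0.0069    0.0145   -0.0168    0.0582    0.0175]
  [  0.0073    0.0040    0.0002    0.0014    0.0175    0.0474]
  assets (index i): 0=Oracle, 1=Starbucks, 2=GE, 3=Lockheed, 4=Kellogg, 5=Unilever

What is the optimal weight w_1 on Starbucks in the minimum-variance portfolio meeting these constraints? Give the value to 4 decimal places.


0.0171

x=Σ⁻¹μ = [1.5229  0.4927  3.4644  3.6785  2.6366  -0.7399]
y=Σ⁻¹𝟙 = [9.2687  9.7268  21.0218  21.0388  14.2865  12.8641]
a=μᵀx=1.765089  b=𝟙ᵀx=11.055160  c=𝟙ᵀy=88.206646  D=ac−b²=33.476041
λ₁=(c·0.174−b)/D = (88.206646·0.174−11.055160)/33.476041 = 0.128235
λ₂=(a−b·0.174)/D = (1.765089−11.055160·0.174)/33.476041 = -0.004735
w* = 0.128235·x + -0.004735·y:
  w_0 = 0.128235·1.5229 + -0.004735·9.2687 = 0.1514  (Oracle)
  w_1 = 0.128235·0.4927 + -0.004735·9.7268 = 0.0171  (Starbucks)
  w_2 = 0.128235·3.4644 + -0.004735·21.0218 = 0.3447  (GE)
  w_3 = 0.128235·3.6785 + -0.004735·21.0388 = 0.3721  (Lockheed)
  w_4 = 0.128235·2.6366 + -0.004735·14.2865 = 0.2705  (Kellogg)
  w_5 = 0.128235·-0.7399 + -0.004735·12.8641 = -0.1558  (Unilever)
Σw_i=1.0000  μᵀw=0.1740
σ²=wᵀΣw=λ₁·μ_p+λ₂ = 0.128235·0.174 + -0.004735 = 0.017578 ≈ 0.0176


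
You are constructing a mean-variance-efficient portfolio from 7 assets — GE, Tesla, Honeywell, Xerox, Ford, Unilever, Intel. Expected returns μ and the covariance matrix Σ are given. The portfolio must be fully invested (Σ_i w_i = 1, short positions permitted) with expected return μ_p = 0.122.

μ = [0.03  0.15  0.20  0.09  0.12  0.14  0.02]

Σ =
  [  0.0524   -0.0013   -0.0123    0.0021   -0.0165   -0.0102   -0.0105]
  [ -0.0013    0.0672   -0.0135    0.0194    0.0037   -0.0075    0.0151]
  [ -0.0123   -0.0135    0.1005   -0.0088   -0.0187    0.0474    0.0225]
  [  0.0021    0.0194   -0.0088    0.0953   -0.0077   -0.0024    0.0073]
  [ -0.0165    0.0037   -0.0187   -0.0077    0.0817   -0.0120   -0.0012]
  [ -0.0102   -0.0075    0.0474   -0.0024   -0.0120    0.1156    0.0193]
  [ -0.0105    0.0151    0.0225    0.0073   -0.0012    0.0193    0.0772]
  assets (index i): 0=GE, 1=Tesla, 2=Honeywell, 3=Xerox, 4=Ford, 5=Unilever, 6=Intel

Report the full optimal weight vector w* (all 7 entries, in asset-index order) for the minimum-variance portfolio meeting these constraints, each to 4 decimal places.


0.2390  0.1894  0.2117  0.0859  0.2264  0.0685  -0.0210

x=Σ⁻¹μ = [2.0901  2.8256  3.0809  0.9310  2.6569  0.8035  -1.1549]
y=Σ⁻¹𝟙 = [33.3768  13.6037  16.0484  10.0137  24.1706  7.3202  7.7536]
a=μᵀx=1.594736  b=𝟙ᵀx=11.233143  c=𝟙ᵀy=112.287003  D=ac−b²=52.884650
λ₁=(c·0.122−b)/D = (112.287003·0.122−11.233143)/52.884650 = 0.046627
λ₂=(a−b·0.122)/D = (1.594736−11.233143·0.122)/52.884650 = 0.004241
w* = 0.046627·x + 0.004241·y:
  w_0 = 0.046627·2.0901 + 0.004241·33.3768 = 0.2390  (GE)
  w_1 = 0.046627·2.8256 + 0.004241·13.6037 = 0.1894  (Tesla)
  w_2 = 0.046627·3.0809 + 0.004241·16.0484 = 0.2117  (Honeywell)
  w_3 = 0.046627·0.9310 + 0.004241·10.0137 = 0.0859  (Xerox)
  w_4 = 0.046627·2.6569 + 0.004241·24.1706 = 0.2264  (Ford)
  w_5 = 0.046627·0.8035 + 0.004241·7.3202 = 0.0685  (Unilever)
  w_6 = 0.046627·-1.1549 + 0.004241·7.7536 = -0.0210  (Intel)
Σw_i=1.0000  μᵀw=0.1220
σ²=wᵀΣw=λ₁·μ_p+λ₂ = 0.046627·0.122 + 0.004241 = 0.009930 ≈ 0.0099


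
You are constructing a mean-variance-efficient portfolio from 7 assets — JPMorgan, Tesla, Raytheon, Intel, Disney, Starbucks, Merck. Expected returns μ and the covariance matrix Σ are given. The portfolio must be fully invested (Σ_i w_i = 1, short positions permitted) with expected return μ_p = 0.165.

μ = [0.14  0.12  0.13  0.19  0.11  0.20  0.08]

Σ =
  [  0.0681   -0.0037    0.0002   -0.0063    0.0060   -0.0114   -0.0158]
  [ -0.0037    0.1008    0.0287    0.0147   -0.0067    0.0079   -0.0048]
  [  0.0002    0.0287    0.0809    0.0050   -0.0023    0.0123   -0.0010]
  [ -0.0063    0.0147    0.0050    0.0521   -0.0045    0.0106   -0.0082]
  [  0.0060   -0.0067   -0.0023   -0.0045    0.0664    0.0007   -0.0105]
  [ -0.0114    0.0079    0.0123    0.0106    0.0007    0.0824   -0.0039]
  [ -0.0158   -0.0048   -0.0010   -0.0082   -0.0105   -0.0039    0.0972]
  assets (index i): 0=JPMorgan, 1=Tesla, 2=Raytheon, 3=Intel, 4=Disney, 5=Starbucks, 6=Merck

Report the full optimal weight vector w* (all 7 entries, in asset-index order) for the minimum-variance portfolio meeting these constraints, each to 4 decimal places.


0.2238  -0.0066  0.0445  0.3575  0.0768  0.2332  0.0708

p=Σ⁻¹μ = [3.0973  0.5411  0.9108  3.8098  2.0123  2.2549  1.9919]
q=Σ⁻¹𝟙 = [21.5564  6.6186  7.6673  21.3775  18.2899  11.3061  18.4307]
a=μᵀp=2.172515  b=𝟙ᵀp=14.618143  c=𝟙ᵀq=105.246294  D=ac−b²=14.959030
λ₁=(c·0.165−b)/D = (105.246294·0.165−14.618143)/14.959030 = 0.183668
λ₂=(a−b·0.165)/D = (2.172515−14.618143·0.165)/14.959030 = -0.016009
w* = 0.183668·p + -0.016009·q:
  w_0 = 0.183668·3.0973 + -0.016009·21.5564 = 0.2238  (JPMorgan)
  w_1 = 0.183668·0.5411 + -0.016009·6.6186 = -0.0066  (Tesla)
  w_2 = 0.183668·0.9108 + -0.016009·7.6673 = 0.0445  (Raytheon)
  w_3 = 0.183668·3.8098 + -0.016009·21.3775 = 0.3575  (Intel)
  w_4 = 0.183668·2.0123 + -0.016009·18.2899 = 0.0768  (Disney)
  w_5 = 0.183668·2.2549 + -0.016009·11.3061 = 0.2332  (Starbucks)
  w_6 = 0.183668·1.9919 + -0.016009·18.4307 = 0.0708  (Merck)
Σw_i=1.0000  μᵀw=0.1650
σ²=wᵀΣw=λ₁·μ_p+λ₂ = 0.183668·0.165 + -0.016009 = 0.014296 ≈ 0.0143


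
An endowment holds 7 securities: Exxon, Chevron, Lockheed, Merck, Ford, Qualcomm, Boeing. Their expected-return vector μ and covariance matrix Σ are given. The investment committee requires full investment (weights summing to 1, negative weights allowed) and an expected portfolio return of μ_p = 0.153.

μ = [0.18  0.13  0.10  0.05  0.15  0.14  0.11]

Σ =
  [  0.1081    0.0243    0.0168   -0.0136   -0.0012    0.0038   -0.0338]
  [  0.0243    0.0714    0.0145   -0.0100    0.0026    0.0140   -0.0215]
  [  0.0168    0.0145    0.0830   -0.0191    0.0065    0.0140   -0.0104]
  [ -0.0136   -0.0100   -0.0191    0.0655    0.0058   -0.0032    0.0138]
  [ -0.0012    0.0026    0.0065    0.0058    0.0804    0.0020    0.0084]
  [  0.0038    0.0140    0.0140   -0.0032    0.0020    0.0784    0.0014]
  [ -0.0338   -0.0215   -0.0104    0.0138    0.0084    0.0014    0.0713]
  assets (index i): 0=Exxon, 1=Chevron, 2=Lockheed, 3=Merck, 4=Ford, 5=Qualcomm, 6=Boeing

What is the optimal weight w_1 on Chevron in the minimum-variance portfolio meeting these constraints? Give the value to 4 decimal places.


p=Σ⁻¹μ = [2.1527  1.6266  0.7567  1.0304  1.3894  1.2128  2.7772]
q=Σ⁻¹𝟙 = [13.0840  14.5262  12.0691  18.8660  7.3712  7.5663  21.7000]
a=μᵀp=1.409815  b=𝟙ᵀp=10.945713  c=𝟙ᵀq=95.182925  D=ac−b²=14.381646
λ₁=(c·0.153−b)/D = (95.182925·0.153−10.945713)/14.381646 = 0.251520
λ₂=(a−b·0.153)/D = (1.409815−10.945713·0.153)/14.381646 = -0.018418
w* = 0.251520·p + -0.018418·q:
  w_0 = 0.251520·2.1527 + -0.018418·13.0840 = 0.3005  (Exxon)
  w_1 = 0.251520·1.6266 + -0.018418·14.5262 = 0.1416  (Chevron)
  w_2 = 0.251520·0.7567 + -0.018418·12.0691 = -0.0320  (Lockheed)
  w_3 = 0.251520·1.0304 + -0.018418·18.8660 = -0.0883  (Merck)
  w_4 = 0.251520·1.3894 + -0.018418·7.3712 = 0.2137  (Ford)
  w_5 = 0.251520·1.2128 + -0.018418·7.5663 = 0.1657  (Qualcomm)
  w_6 = 0.251520·2.7772 + -0.018418·21.7000 = 0.2988  (Boeing)
Σw_i=1.0000  μᵀw=0.1530
σ²=wᵀΣw=λ₁·μ_p+λ₂ = 0.251520·0.153 + -0.018418 = 0.020065 ≈ 0.0201

0.1416


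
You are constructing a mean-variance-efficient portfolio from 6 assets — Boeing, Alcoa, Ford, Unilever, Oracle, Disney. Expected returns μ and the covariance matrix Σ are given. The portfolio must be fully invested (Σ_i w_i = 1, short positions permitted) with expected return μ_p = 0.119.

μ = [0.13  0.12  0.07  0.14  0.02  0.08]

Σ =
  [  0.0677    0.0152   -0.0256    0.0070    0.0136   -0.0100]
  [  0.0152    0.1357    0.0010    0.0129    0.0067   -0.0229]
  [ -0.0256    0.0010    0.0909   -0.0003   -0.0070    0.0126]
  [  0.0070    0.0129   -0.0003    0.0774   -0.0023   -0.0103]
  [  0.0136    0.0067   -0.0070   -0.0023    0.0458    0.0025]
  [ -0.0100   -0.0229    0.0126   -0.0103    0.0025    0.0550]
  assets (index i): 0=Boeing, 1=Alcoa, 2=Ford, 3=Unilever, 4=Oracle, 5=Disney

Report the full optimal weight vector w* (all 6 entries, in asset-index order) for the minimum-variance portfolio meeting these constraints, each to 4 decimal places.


0.3198  0.1127  0.1288  0.2355  -0.0944  0.2977

u=Σ⁻¹μ = [2.3542  0.8512  1.0866  1.7605  -0.2596  2.3295]
v=Σ⁻¹𝟙 = [16.8976  7.0514  13.9038  13.8208  17.3592  22.8040]
a=μᵀu=0.911901  b=𝟙ᵀu=8.122537  c=𝟙ᵀv=91.836837  D=ac−b²=17.770493
λ₁=(c·0.119−b)/D = (91.836837·0.119−8.122537)/17.770493 = 0.157905
λ₂=(a−b·0.119)/D = (0.911901−8.122537·0.119)/17.770493 = -0.003077
w* = 0.157905·u + -0.003077·v:
  w_0 = 0.157905·2.3542 + -0.003077·16.8976 = 0.3198  (Boeing)
  w_1 = 0.157905·0.8512 + -0.003077·7.0514 = 0.1127  (Alcoa)
  w_2 = 0.157905·1.0866 + -0.003077·13.9038 = 0.1288  (Ford)
  w_3 = 0.157905·1.7605 + -0.003077·13.8208 = 0.2355  (Unilever)
  w_4 = 0.157905·-0.2596 + -0.003077·17.3592 = -0.0944  (Oracle)
  w_5 = 0.157905·2.3295 + -0.003077·22.8040 = 0.2977  (Disney)
Σw_i=1.0000  μᵀw=0.1190
σ²=wᵀΣw=λ₁·μ_p+λ₂ = 0.157905·0.119 + -0.003077 = 0.015714 ≈ 0.0157
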